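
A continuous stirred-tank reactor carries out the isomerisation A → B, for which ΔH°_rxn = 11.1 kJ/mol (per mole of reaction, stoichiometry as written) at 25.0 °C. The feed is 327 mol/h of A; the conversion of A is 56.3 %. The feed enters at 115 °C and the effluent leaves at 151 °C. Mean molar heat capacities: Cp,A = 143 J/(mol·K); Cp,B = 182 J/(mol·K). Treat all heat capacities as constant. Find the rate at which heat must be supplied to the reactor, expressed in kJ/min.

Extent of reaction ξ = 0.563 × 327 = 184.1 mol/h
Reaction term: ξ·ΔH°_rxn = 184.1 × 11.1 = 2043.5 kJ/h
Sensible, feed 115→25 °C: -4208.5 kJ/h
Outlet flows (mol/h): A 142.9, B 184.1
Sensible, products 25→151 °C: 6796.6 kJ/h
Q = ΔH = 4631.6 kJ/h = 1.2866 kW
Heat supplied = 77.193 kJ/min

Q_in = 77.2 kJ/min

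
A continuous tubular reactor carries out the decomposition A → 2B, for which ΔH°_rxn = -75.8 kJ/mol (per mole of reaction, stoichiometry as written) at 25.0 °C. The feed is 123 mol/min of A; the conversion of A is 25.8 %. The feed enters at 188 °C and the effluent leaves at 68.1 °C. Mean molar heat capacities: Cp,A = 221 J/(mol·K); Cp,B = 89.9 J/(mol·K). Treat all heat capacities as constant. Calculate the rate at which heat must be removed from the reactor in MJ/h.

Extent of reaction ξ = 0.258 × 123 = 31.734 mol/min
Reaction term: ξ·ΔH°_rxn = 31.734 × -75.8 = -2405.4 kJ/min
Sensible, feed 188→25 °C: -4430.8 kJ/min
Outlet flows (mol/min): A 91.266, B 63.468
Sensible, products 25→68.1 °C: 1115.2 kJ/min
Q = ΔH = -5721 kJ/min = -95.35 kW
Heat removed = 343.26 MJ/h

Q_out = 343 MJ/h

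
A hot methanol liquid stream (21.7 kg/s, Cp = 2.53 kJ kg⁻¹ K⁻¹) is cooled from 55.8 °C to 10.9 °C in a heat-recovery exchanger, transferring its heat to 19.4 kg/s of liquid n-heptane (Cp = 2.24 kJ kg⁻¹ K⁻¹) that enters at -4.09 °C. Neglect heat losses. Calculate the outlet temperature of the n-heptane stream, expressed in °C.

T_c,out = 52.6 °C

Heat released by hot stream: Q = 21.7 × 2.53 × (55.8 − 10.9) = 2465.1 kJ/s
Energy balance on cold side (adiabatic exchanger): Q = ṁ_c·Cp_c·(T_c,out − T_c,in)
T_c,out = -4.09 + 2465.1/(19.4 × 2.24) = 52.635 °C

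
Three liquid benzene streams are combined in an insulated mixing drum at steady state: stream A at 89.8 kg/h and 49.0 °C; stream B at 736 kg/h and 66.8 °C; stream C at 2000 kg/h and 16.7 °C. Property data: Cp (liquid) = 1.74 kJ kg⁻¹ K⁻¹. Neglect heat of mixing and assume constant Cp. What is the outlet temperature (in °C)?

Adiabatic, steady state ⇒ Σ ṁᵢCp,ᵢ(T_out − Tᵢ) = 0
Σ ṁᵢCp,ᵢTᵢ = 89.8×1.74×49.0 + 736×1.74×66.8 + 2000×1.74×16.7 = 151320
Σ ṁᵢCp,ᵢ = 89.8×1.74 + 736×1.74 + 2000×1.74 = 4916.9
T_out = 151320 / 4916.9 = 30.775 °C

T_out = 30.8 °C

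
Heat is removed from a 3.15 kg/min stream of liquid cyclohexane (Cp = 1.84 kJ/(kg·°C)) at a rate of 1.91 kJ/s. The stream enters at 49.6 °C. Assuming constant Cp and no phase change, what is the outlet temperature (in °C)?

T_out = 29.8 °C

Q = 1.91 kJ/s = 114.6 kJ/min
ΔT = Q/(ṁ·Cp) = 114.6/(3.15×1.84) = 19.772 K
T_out = 49.6 − 19.772 = 29.828 °C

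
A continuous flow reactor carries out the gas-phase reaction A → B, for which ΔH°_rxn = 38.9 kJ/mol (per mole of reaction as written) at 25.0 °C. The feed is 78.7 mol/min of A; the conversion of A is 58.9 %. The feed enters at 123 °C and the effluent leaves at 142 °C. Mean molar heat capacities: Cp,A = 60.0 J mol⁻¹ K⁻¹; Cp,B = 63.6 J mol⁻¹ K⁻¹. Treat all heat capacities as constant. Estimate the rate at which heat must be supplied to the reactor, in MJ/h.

Extent of reaction ξ = 0.589 × 78.7 = 46.354 mol/min
Reaction term: ξ·ΔH°_rxn = 46.354 × 38.9 = 1803.2 kJ/min
Sensible, feed 123→25 °C: -462.76 kJ/min
Outlet flows (mol/min): A 32.346, B 46.354
Sensible, products 25→142 °C: 572 kJ/min
Q = ΔH = 1912.4 kJ/min = 31.874 kW
Heat supplied = 114.75 MJ/h

Q_in = 115 MJ/h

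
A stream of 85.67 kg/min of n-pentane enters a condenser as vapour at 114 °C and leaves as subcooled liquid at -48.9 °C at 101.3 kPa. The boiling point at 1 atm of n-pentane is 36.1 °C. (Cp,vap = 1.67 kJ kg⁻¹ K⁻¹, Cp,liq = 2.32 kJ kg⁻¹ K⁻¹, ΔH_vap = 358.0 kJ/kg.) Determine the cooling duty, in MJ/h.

Q_c = 3520 MJ/h

vapour 114→36.1 °C: -130.09 kJ/kg
condensation at 36.1 °C: -358 kJ/kg
liquid 36.1→-48.9 °C: -197.2 kJ/kg
Δh = -130.09 + -358 + -197.2 = -685.29 kJ/kg
Q = ṁ·Δh = 85.67 kg/min × -685.29 kJ/kg = -58709 kJ/min
|Q| = 978.48 kW = 3522.5 MJ/h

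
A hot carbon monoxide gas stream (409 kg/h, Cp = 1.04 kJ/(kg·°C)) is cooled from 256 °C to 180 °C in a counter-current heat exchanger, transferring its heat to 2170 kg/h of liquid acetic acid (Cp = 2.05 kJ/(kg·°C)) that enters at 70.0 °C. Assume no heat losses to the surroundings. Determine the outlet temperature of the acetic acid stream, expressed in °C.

Heat released by hot stream: Q = 409 × 1.04 × (256 − 180) = 32327 kJ/h
Energy balance on cold side (adiabatic exchanger): Q = ṁ_c·Cp_c·(T_c,out − T_c,in)
T_c,out = 70.0 + 32327/(2170 × 2.05) = 77.267 °C

T_c,out = 77.3 °C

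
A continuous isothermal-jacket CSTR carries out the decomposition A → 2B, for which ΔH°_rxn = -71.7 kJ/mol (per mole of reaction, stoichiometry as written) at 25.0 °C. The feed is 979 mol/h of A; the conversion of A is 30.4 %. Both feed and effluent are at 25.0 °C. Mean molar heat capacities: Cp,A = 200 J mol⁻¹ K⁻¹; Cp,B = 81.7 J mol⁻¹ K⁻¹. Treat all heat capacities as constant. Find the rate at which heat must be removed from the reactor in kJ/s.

Extent of reaction ξ = 0.304 × 979 = 297.62 mol/h
Reaction term: ξ·ΔH°_rxn = 297.62 × -71.7 = -21339 kJ/h
Q = ΔH = -21339 kJ/h = -5.9275 kW
Heat removed = 5.9275 kJ/s

Q_out = 5.93 kJ/s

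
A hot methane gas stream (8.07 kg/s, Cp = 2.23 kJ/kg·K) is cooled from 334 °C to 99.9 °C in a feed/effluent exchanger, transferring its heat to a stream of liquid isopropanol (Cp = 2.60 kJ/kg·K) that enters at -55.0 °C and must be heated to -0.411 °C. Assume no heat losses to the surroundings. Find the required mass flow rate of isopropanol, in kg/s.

Heat released by hot stream: Q = 8.07 × 2.23 × (334 − 99.9) = 4212.9 kJ/s
Energy balance on cold side (adiabatic exchanger): Q = ṁ_c·Cp_c·(T_c,out − T_c,in)
ṁ_c = 4212.9 / [2.60 × (-0.411 − -55.0)] = 29.683 kg/s

ṁ_c = 29.7 kg/s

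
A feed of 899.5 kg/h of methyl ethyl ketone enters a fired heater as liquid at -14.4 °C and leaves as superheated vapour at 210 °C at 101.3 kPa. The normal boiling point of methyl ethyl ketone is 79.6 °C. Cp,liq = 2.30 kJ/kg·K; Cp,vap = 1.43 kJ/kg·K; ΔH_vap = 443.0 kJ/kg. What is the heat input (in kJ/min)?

liquid -14.4→79.6 °C: 216.2 kJ/kg
vaporisation at 79.6 °C: 443 kJ/kg
vapour 79.6→210 °C: 186.47 kJ/kg
Δh = 216.2 + 443 + 186.47 = 845.67 kJ/kg
Q = ṁ·Δh = 899.5 kg/h × 845.67 kJ/kg = 760680 kJ/h
|Q| = 211.3 kW = 12678 kJ/min

Q = 12700 kJ/min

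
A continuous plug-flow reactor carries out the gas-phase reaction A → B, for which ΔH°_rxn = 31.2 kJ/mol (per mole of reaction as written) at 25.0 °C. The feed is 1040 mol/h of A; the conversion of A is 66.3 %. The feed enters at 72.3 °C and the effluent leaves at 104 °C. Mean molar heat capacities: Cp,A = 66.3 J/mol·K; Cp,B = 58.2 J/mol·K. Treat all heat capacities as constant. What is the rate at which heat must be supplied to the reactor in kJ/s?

Q_in = 6.46 kJ/s

Extent of reaction ξ = 0.663 × 1040 = 689.52 mol/h
Reaction term: ξ·ΔH°_rxn = 689.52 × 31.2 = 21513 kJ/h
Sensible, feed 72.3→25 °C: -3261.4 kJ/h
Outlet flows (mol/h): A 350.48, B 689.52
Sensible, products 25→104 °C: 5006 kJ/h
Q = ΔH = 23258 kJ/h = 6.4604 kW
Heat supplied = 6.4604 kJ/s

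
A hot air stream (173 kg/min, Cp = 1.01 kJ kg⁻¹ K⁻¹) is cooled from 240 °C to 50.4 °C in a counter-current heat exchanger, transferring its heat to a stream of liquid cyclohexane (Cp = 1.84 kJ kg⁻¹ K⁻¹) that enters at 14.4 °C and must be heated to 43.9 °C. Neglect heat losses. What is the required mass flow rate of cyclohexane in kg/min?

ṁ_c = 610 kg/min

Heat released by hot stream: Q = 173 × 1.01 × (240 − 50.4) = 33129 kJ/min
Energy balance on cold side (adiabatic exchanger): Q = ṁ_c·Cp_c·(T_c,out − T_c,in)
ṁ_c = 33129 / [1.84 × (43.9 − 14.4)] = 610.33 kg/min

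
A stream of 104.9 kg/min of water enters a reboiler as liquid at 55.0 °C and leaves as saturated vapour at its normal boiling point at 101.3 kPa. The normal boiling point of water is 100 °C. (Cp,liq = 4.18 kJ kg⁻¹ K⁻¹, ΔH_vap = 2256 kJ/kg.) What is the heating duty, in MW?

Q = 4.27 MW

liquid 55.0→100 °C: 188.1 kJ/kg
vaporisation at 100 °C: 2256 kJ/kg
Δh = 188.1 + 2256 = 2444.1 kJ/kg
Q = ṁ·Δh = 104.9 kg/min × 2444.1 kJ/kg = 256390 kJ/min
|Q| = 4273.1 kW = 4.2731 MW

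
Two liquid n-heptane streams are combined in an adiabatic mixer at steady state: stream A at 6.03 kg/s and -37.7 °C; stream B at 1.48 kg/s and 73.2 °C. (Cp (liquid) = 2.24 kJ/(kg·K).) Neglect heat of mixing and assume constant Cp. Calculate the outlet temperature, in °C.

T_out = -15.8 °C

No heat crosses the boundary, so H_out = H_in.
T_out = Σ ṁᵢCp,ᵢTᵢ / Σ ṁᵢCp,ᵢ
      = -266.55 / 16.822 = -15.845 °C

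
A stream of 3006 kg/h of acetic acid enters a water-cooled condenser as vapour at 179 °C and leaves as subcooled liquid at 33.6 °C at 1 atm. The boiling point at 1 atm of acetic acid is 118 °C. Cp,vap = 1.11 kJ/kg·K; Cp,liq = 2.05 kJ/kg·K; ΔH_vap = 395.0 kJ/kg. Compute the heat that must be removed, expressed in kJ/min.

Q_c = 31900 kJ/min

vapour 179→118 °C: -67.71 kJ/kg
condensation at 118 °C: -395 kJ/kg
liquid 118→33.6 °C: -173.02 kJ/kg
Δh = -67.71 + -395 + -173.02 = -635.73 kJ/kg
Q = ṁ·Δh = 3006 kg/h × -635.73 kJ/kg = -1.911e+06 kJ/h
|Q| = 530.83 kW = 31850 kJ/min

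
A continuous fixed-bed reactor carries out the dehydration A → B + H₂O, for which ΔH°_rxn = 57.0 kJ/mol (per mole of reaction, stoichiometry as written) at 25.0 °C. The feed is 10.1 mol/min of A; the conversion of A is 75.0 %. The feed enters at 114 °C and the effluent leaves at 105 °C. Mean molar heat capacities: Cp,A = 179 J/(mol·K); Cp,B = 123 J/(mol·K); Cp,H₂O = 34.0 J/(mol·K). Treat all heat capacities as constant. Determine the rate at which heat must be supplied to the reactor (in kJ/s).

Q_in = 6.70 kJ/s

Extent of reaction ξ = 0.750 × 10.1 = 7.575 mol/min
Reaction term: ξ·ΔH°_rxn = 7.575 × 57.0 = 431.77 kJ/min
Sensible, feed 114→25 °C: -160.9 kJ/min
Outlet flows (mol/min): A 2.525, B 7.575, H₂O 7.575
Sensible, products 25→105 °C: 131.3 kJ/min
Q = ΔH = 402.17 kJ/min = 6.7029 kW
Heat supplied = 6.7029 kJ/s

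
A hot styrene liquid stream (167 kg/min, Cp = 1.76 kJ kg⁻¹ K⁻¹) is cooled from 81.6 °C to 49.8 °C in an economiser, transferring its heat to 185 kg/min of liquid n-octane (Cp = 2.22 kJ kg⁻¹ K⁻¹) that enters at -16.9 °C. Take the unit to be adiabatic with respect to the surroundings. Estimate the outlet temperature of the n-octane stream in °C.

T_c,out = 5.86 °C

Heat released by hot stream: Q = 167 × 1.76 × (81.6 − 49.8) = 9346.7 kJ/min
Energy balance on cold side (adiabatic exchanger): Q = ṁ_c·Cp_c·(T_c,out − T_c,in)
T_c,out = -16.9 + 9346.7/(185 × 2.22) = 5.8579 °C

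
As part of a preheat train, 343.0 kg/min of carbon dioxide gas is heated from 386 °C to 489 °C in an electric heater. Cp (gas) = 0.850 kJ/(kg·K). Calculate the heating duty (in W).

Q = 500000 W

Q = ṁ·Cp·ΔT = 343.0 × 0.850 × (489 − 386) = 30030 kJ/min
Converting: 30030 / 60 s = 500.49 kW
Heating duty = 500490 W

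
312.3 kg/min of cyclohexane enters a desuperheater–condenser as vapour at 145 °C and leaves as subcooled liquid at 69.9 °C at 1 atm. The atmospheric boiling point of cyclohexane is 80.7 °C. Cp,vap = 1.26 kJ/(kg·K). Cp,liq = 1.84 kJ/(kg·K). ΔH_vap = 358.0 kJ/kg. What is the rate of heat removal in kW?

Q_c = 2390 kW

vapour 145→80.7 °C: -81.018 kJ/kg
condensation at 80.7 °C: -358 kJ/kg
liquid 80.7→69.9 °C: -19.872 kJ/kg
Δh = -81.018 + -358 + -19.872 = -458.89 kJ/kg
Q = ṁ·Δh = 312.3 kg/min × -458.89 kJ/kg = -143310 kJ/min
|Q| = 2388.5 kW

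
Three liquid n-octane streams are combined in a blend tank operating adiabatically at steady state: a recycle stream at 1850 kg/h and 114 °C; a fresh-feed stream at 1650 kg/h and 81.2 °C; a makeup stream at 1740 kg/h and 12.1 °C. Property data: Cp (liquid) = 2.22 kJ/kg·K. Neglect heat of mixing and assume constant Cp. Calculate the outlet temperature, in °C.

T_out = 69.8 °C

Energy balance with Q = 0: Σ ṁᵢCp,ᵢ(T_out − Tᵢ) = 0
T_out = Σ ṁᵢCp,ᵢTᵢ / Σ ṁᵢCp,ᵢ
      = 812370 / 11633 = 69.835 °C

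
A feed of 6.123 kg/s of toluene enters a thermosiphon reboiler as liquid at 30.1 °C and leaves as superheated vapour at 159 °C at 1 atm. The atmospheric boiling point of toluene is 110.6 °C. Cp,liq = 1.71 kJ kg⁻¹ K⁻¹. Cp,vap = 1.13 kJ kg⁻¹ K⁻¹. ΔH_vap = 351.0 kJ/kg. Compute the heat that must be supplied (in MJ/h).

liquid 30.1→110.6 °C: 137.66 kJ/kg
vaporisation at 110.6 °C: 351 kJ/kg
vapour 110.6→159 °C: 54.692 kJ/kg
Δh = 137.66 + 351 + 54.692 = 543.35 kJ/kg
Q = ṁ·Δh = 6.123 kg/s × 543.35 kJ/kg = 3326.9 kJ/s
|Q| = 3326.9 kW = 11977 MJ/h

Q = 12000 MJ/h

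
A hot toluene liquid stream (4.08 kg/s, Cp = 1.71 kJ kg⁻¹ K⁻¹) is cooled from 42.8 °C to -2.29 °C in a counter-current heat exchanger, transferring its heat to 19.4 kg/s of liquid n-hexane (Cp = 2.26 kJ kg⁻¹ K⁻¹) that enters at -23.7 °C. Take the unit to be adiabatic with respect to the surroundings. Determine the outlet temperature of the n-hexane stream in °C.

Heat released by hot stream: Q = 4.08 × 1.71 × (42.8 − -2.29) = 314.58 kJ/s
Energy balance on cold side (adiabatic exchanger): Q = ṁ_c·Cp_c·(T_c,out − T_c,in)
T_c,out = -23.7 + 314.58/(19.4 × 2.26) = -16.525 °C

T_c,out = -16.5 °C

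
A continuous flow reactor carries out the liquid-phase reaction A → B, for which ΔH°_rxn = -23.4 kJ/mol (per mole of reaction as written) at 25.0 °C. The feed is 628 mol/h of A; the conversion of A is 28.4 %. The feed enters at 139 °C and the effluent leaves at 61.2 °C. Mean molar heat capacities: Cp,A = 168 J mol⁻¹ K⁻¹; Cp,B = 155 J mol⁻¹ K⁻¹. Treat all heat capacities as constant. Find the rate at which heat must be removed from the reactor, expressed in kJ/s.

Extent of reaction ξ = 0.284 × 628 = 178.35 mol/h
Reaction term: ξ·ΔH°_rxn = 178.35 × -23.4 = -4173.4 kJ/h
Sensible, feed 139→25 °C: -12027 kJ/h
Outlet flows (mol/h): A 449.65, B 178.35
Sensible, products 25→61.2 °C: 3735.3 kJ/h
Q = ΔH = -12466 kJ/h = -3.4627 kW
Heat removed = 3.4627 kJ/s

Q_out = 3.46 kJ/s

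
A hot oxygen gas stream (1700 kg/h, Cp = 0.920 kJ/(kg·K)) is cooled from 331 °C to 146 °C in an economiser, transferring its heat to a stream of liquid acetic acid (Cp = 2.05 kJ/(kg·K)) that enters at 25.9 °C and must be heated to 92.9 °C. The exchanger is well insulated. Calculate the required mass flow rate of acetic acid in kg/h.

Heat released by hot stream: Q = 1700 × 0.920 × (331 − 146) = 289340 kJ/h
Energy balance on cold side (adiabatic exchanger): Q = ṁ_c·Cp_c·(T_c,out − T_c,in)
ṁ_c = 289340 / [2.05 × (92.9 − 25.9)] = 2106.6 kg/h

ṁ_c = 2110 kg/h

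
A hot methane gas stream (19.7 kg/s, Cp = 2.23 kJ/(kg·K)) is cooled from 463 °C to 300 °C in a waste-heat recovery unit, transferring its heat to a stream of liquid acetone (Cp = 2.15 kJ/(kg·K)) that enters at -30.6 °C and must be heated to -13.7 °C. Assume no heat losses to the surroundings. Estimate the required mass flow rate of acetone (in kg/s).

ṁ_c = 197 kg/s

Heat released by hot stream: Q = 19.7 × 2.23 × (463 − 300) = 7160.8 kJ/s
Energy balance on cold side (adiabatic exchanger): Q = ṁ_c·Cp_c·(T_c,out − T_c,in)
ṁ_c = 7160.8 / [2.15 × (-13.7 − -30.6)] = 197.08 kg/s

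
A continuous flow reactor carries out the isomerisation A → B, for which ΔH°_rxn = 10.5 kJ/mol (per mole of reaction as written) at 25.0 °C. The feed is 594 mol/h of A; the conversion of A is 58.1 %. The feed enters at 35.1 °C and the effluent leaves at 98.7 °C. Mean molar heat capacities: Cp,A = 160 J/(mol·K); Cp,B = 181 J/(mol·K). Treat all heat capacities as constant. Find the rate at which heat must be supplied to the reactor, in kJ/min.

Q_in = 170 kJ/min

Extent of reaction ξ = 0.581 × 594 = 345.11 mol/h
Reaction term: ξ·ΔH°_rxn = 345.11 × 10.5 = 3623.7 kJ/h
Sensible, feed 35.1→25 °C: -959.9 kJ/h
Outlet flows (mol/h): A 248.89, B 345.11
Sensible, products 25→98.7 °C: 7538.6 kJ/h
Q = ΔH = 10202 kJ/h = 2.834 kW
Heat supplied = 170.04 kJ/min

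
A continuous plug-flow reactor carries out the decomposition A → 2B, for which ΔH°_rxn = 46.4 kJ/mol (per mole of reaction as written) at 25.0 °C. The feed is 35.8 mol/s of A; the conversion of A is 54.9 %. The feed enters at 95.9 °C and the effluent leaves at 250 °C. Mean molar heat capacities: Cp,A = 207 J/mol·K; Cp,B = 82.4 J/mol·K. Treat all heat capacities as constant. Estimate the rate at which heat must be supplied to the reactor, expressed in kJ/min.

Extent of reaction ξ = 0.549 × 35.8 = 19.654 mol/s
Reaction term: ξ·ΔH°_rxn = 19.654 × 46.4 = 911.95 kJ/s
Sensible, feed 95.9→25 °C: -525.41 kJ/s
Outlet flows (mol/s): A 16.146, B 39.308
Sensible, products 25→250 °C: 1480.8 kJ/s
Q = ΔH = 1867.3 kJ/s = 1867.3 kW
Heat supplied = 112040 kJ/min

Q_in = 112000 kJ/min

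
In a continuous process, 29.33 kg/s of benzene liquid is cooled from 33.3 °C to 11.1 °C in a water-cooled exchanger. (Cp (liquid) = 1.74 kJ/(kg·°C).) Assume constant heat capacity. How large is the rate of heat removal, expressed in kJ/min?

Q_c = 68000 kJ/min

Q = ṁ·Cp·ΔT = 29.33 × 1.74 × (11.1 − 33.3) = -1133 kJ/s
Cooling duty = 67978 kJ/min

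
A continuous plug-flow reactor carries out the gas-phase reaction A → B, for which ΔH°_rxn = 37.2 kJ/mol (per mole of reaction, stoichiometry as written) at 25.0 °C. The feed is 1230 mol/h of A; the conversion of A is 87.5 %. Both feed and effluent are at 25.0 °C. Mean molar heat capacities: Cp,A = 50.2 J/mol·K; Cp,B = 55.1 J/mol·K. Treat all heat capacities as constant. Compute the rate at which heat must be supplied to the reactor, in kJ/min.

Q_in = 667 kJ/min

Extent of reaction ξ = 0.875 × 1230 = 1076.2 mol/h
Reaction term: ξ·ΔH°_rxn = 1076.2 × 37.2 = 40036 kJ/h
Q = ΔH = 40036 kJ/h = 11.121 kW
Heat supplied = 667.27 kJ/min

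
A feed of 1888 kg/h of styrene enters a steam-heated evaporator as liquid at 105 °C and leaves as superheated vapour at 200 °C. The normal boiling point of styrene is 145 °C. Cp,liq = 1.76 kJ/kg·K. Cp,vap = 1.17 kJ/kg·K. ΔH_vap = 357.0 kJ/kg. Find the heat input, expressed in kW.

Q = 258 kW

liquid 105→145 °C: 70.4 kJ/kg
vaporisation at 145 °C: 357 kJ/kg
vapour 145→200 °C: 64.35 kJ/kg
Δh = 70.4 + 357 + 64.35 = 491.75 kJ/kg
Q = ṁ·Δh = 1888 kg/h × 491.75 kJ/kg = 928420 kJ/h
|Q| = 257.9 kW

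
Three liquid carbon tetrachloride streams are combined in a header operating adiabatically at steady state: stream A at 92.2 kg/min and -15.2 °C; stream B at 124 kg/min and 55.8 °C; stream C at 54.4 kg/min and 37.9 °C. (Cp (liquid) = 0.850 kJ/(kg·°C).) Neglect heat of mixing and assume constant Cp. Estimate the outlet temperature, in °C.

Energy balance with Q = 0: Σ ṁᵢCp,ᵢ(T_out − Tᵢ) = 0
Σ ṁᵢCp,ᵢTᵢ = 92.2×0.850×-15.2 + 124×0.850×55.8 + 54.4×0.850×37.9 = 6442.6
Σ ṁᵢCp,ᵢ = 92.2×0.850 + 124×0.850 + 54.4×0.850 = 230.01
T_out = 6442.6 / 230.01 = 28.01 °C

T_out = 28.0 °C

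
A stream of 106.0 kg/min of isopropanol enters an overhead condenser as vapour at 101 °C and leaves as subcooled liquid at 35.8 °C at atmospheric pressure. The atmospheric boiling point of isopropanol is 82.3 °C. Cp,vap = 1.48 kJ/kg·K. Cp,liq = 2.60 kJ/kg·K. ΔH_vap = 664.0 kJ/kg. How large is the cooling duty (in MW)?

vapour 101→82.3 °C: -27.676 kJ/kg
condensation at 82.3 °C: -664 kJ/kg
liquid 82.3→35.8 °C: -120.9 kJ/kg
Δh = -27.676 + -664 + -120.9 = -812.58 kJ/kg
Q = ṁ·Δh = 106.0 kg/min × -812.58 kJ/kg = -86133 kJ/min
|Q| = 1435.6 kW = 1.4356 MW

Q_c = 1.44 MW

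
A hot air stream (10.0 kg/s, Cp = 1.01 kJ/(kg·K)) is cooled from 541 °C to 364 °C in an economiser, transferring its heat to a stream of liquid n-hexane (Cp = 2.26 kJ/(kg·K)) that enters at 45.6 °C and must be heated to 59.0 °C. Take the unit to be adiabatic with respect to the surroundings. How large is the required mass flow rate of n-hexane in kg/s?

Heat released by hot stream: Q = 10.0 × 1.01 × (541 − 364) = 1787.7 kJ/s
Energy balance on cold side (adiabatic exchanger): Q = ṁ_c·Cp_c·(T_c,out − T_c,in)
ṁ_c = 1787.7 / [2.26 × (59.0 − 45.6)] = 59.031 kg/s

ṁ_c = 59.0 kg/s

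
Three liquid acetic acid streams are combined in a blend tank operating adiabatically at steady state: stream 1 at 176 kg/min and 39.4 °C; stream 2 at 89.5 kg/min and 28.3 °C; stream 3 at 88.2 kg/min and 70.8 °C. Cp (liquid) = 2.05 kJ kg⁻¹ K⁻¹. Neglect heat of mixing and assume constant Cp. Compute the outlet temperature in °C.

T_out = 44.4 °C

Energy balance with Q = 0: Σ ṁᵢCp,ᵢ(T_out − Tᵢ) = 0
Σ ṁᵢCp,ᵢTᵢ = 176×2.05×39.4 + 89.5×2.05×28.3 + 88.2×2.05×70.8 = 32209
Σ ṁᵢCp,ᵢ = 176×2.05 + 89.5×2.05 + 88.2×2.05 = 725.08
T_out = 32209 / 725.08 = 44.421 °C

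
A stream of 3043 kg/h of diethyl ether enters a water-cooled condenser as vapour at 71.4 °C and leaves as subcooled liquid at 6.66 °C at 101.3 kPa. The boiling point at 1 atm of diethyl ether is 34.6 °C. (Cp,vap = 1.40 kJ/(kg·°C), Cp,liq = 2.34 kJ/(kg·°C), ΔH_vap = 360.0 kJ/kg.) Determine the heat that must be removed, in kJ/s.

Q_c = 403 kJ/s

vapour 71.4→34.6 °C: -51.52 kJ/kg
condensation at 34.6 °C: -360 kJ/kg
liquid 34.6→6.66 °C: -65.38 kJ/kg
Δh = -51.52 + -360 + -65.38 = -476.9 kJ/kg
Q = ṁ·Δh = 3043 kg/h × -476.9 kJ/kg = -1.4512e+06 kJ/h
|Q| = 403.11 kW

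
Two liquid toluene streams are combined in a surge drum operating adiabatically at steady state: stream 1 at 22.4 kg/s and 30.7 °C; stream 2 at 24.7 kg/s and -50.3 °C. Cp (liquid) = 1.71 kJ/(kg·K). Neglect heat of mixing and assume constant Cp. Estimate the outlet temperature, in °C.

Adiabatic, steady state ⇒ Σ ṁᵢCp,ᵢ(T_out − Tᵢ) = 0
Σ ṁᵢCp,ᵢTᵢ = 22.4×1.71×30.7 + 24.7×1.71×-50.3 = -948.59
Σ ṁᵢCp,ᵢ = 22.4×1.71 + 24.7×1.71 = 80.541
T_out = -948.59 / 80.541 = -11.778 °C

T_out = -11.8 °C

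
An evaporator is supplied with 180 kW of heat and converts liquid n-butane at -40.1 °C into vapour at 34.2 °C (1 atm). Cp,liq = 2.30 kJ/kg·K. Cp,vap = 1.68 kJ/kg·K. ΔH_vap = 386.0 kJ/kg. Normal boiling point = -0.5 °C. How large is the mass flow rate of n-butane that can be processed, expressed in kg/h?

ṁ = 1210 kg/h

Δh = 2.30×(-0.5−-40.1) + 386.0 + 1.68×(34.2−-0.5) = 535.38 kJ/kg
Q = 180 kW = 180 kJ/s = 648000 kJ/h
ṁ = Q/Δh = 648000 / 535.38 = 1210.4 kg/h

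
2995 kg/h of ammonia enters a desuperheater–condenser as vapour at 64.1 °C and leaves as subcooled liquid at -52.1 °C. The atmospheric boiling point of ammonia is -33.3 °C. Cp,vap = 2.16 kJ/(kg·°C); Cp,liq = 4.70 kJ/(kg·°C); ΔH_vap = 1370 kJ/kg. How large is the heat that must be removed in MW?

Q_c = 1.39 MW

vapour 64.1→-33.3 °C: -210.38 kJ/kg
condensation at -33.3 °C: -1370 kJ/kg
liquid -33.3→-52.1 °C: -88.36 kJ/kg
Δh = -210.38 + -1370 + -88.36 = -1668.7 kJ/kg
Q = ṁ·Δh = 2995 kg/h × -1668.7 kJ/kg = -4.9979e+06 kJ/h
|Q| = 1388.3 kW = 1.3883 MW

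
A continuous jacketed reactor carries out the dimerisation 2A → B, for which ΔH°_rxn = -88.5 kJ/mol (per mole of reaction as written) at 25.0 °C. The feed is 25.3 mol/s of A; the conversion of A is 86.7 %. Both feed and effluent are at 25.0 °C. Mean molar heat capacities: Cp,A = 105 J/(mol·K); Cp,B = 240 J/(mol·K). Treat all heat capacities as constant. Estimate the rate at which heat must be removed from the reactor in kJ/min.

Extent of reaction ξ = 0.867 × 25.3 / 2 = 10.968 mol/s
Reaction term: ξ·ΔH°_rxn = 10.968 × -88.5 = -970.63 kJ/s
Q = ΔH = -970.63 kJ/s = -970.63 kW
Heat removed = 58238 kJ/min

Q_out = 58200 kJ/min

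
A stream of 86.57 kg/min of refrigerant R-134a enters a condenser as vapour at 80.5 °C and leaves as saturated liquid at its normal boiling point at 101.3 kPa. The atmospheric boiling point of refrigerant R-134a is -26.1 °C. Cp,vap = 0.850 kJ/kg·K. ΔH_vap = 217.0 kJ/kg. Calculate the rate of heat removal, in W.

vapour 80.5→-26.1 °C: -90.61 kJ/kg
condensation at -26.1 °C: -217 kJ/kg
Δh = -90.61 + -217 = -307.61 kJ/kg
Q = ṁ·Δh = 86.57 kg/min × -307.61 kJ/kg = -26630 kJ/min
|Q| = 443.83 kW = 443830 W

Q_c = 444000 W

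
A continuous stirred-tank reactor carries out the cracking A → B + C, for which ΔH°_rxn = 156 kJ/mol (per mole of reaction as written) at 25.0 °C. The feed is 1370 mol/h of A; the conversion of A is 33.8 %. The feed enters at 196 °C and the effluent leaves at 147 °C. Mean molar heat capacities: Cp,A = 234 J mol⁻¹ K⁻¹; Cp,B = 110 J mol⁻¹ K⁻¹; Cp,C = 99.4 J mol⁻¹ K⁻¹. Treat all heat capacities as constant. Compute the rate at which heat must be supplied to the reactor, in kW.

Q_in = 15.3 kW

Extent of reaction ξ = 0.338 × 1370 = 463.06 mol/h
Reaction term: ξ·ΔH°_rxn = 463.06 × 156 = 72237 kJ/h
Sensible, feed 196→25 °C: -54819 kJ/h
Outlet flows (mol/h): A 906.94, B 463.06, C 463.06
Sensible, products 25→147 °C: 37721 kJ/h
Q = ΔH = 55139 kJ/h = 15.316 kW
Heat supplied = 15.316 kW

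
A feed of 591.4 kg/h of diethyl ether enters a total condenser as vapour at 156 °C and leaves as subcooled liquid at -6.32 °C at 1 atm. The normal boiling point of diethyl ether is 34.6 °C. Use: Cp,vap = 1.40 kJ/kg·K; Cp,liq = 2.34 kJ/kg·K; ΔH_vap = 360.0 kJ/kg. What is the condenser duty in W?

Q_c = 103000 W

vapour 156→34.6 °C: -169.96 kJ/kg
condensation at 34.6 °C: -360 kJ/kg
liquid 34.6→-6.32 °C: -95.753 kJ/kg
Δh = -169.96 + -360 + -95.753 = -625.71 kJ/kg
Q = ṁ·Δh = 591.4 kg/h × -625.71 kJ/kg = -370050 kJ/h
|Q| = 102.79 kW = 102790 W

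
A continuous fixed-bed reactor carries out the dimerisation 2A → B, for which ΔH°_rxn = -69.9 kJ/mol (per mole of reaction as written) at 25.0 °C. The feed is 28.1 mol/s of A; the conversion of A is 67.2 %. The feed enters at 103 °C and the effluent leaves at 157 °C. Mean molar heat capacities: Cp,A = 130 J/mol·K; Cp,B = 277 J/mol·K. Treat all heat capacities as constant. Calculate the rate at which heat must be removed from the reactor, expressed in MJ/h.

Extent of reaction ξ = 0.672 × 28.1 / 2 = 9.4416 mol/s
Reaction term: ξ·ΔH°_rxn = 9.4416 × -69.9 = -659.97 kJ/s
Sensible, feed 103→25 °C: -284.93 kJ/s
Outlet flows (mol/s): A 9.2168, B 9.4416
Sensible, products 25→157 °C: 503.38 kJ/s
Q = ΔH = -441.52 kJ/s = -441.52 kW
Heat removed = 1589.5 MJ/h

Q_out = 1590 MJ/h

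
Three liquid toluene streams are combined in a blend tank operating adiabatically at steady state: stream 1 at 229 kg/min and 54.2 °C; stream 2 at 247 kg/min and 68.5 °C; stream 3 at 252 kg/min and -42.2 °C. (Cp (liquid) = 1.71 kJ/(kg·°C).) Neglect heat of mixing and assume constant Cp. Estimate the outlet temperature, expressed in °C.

T_out = 25.7 °C

Energy balance with Q = 0: Σ ṁᵢCp,ᵢ(T_out − Tᵢ) = 0
T_out = Σ ṁᵢCp,ᵢTᵢ / Σ ṁᵢCp,ᵢ
      = 31972 / 1244.9 = 25.683 °C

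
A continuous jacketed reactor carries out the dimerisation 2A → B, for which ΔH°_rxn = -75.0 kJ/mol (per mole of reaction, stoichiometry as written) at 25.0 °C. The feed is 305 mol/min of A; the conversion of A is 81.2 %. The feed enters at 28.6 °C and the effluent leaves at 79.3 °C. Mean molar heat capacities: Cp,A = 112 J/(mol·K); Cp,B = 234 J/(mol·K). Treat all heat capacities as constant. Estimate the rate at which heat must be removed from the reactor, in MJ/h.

Extent of reaction ξ = 0.812 × 305 / 2 = 123.83 mol/min
Reaction term: ξ·ΔH°_rxn = 123.83 × -75.0 = -9287.3 kJ/min
Sensible, feed 28.6→25 °C: -122.98 kJ/min
Outlet flows (mol/min): A 57.34, B 123.83
Sensible, products 25→79.3 °C: 1922.1 kJ/min
Q = ΔH = -7488.1 kJ/min = -124.8 kW
Heat removed = 449.29 MJ/h

Q_out = 449 MJ/h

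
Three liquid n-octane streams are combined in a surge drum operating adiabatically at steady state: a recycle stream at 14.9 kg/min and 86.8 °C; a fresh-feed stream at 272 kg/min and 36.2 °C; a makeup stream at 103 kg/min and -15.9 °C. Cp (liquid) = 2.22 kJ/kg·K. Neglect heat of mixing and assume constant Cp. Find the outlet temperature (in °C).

T_out = 24.4 °C

Adiabatic, steady state ⇒ Σ ṁᵢCp,ᵢ(T_out − Tᵢ) = 0
T_out = Σ ṁᵢCp,ᵢTᵢ / Σ ṁᵢCp,ᵢ
      = 21094 / 865.58 = 24.37 °C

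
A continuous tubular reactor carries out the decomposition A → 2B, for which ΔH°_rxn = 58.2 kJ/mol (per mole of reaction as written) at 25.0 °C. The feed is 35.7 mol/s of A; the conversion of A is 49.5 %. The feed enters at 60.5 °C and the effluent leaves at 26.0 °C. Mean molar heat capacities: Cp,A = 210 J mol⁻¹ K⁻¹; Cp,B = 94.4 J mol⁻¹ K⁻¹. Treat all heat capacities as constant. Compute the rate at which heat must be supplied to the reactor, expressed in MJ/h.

Extent of reaction ξ = 0.495 × 35.7 = 17.672 mol/s
Reaction term: ξ·ΔH°_rxn = 17.672 × 58.2 = 1028.5 kJ/s
Sensible, feed 60.5→25 °C: -266.14 kJ/s
Outlet flows (mol/s): A 18.029, B 35.343
Sensible, products 25→26.0 °C: 7.1224 kJ/s
Q = ΔH = 769.46 kJ/s = 769.46 kW
Heat supplied = 2770.1 MJ/h

Q_in = 2770 MJ/h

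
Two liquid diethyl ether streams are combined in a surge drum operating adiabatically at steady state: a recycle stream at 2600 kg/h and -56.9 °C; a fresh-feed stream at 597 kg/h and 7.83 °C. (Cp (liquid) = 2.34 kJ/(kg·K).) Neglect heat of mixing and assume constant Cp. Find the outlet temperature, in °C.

T_out = -44.8 °C

Adiabatic, steady state ⇒ Σ ṁᵢCp,ᵢ(T_out − Tᵢ) = 0
Σ ṁᵢCp,ᵢTᵢ = 2600×2.34×-56.9 + 597×2.34×7.83 = -335240
Σ ṁᵢCp,ᵢ = 2600×2.34 + 597×2.34 = 7481
T_out = -335240 / 7481 = -44.812 °C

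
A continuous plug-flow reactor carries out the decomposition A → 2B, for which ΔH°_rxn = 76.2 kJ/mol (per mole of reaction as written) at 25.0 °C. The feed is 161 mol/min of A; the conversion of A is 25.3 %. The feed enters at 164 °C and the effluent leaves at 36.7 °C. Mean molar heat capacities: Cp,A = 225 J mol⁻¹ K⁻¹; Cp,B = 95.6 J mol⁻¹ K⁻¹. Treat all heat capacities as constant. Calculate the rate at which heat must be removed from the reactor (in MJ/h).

Extent of reaction ξ = 0.253 × 161 = 40.733 mol/min
Reaction term: ξ·ΔH°_rxn = 40.733 × 76.2 = 3103.9 kJ/min
Sensible, feed 164→25 °C: -5035.3 kJ/min
Outlet flows (mol/min): A 120.27, B 81.466
Sensible, products 25→36.7 °C: 407.72 kJ/min
Q = ΔH = -1523.7 kJ/min = -25.395 kW
Heat removed = 91.422 MJ/h

Q_out = 91.4 MJ/h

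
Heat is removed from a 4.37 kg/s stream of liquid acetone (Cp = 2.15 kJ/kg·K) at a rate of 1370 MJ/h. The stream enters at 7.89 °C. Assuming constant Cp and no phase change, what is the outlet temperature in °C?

T_out = -32.6 °C

Q = 1370 MJ/h = 380.56 kJ/s
ΔT = Q/(ṁ·Cp) = 380.56/(4.37×2.15) = 40.504 K
T_out = 7.89 − 40.504 = -32.614 °C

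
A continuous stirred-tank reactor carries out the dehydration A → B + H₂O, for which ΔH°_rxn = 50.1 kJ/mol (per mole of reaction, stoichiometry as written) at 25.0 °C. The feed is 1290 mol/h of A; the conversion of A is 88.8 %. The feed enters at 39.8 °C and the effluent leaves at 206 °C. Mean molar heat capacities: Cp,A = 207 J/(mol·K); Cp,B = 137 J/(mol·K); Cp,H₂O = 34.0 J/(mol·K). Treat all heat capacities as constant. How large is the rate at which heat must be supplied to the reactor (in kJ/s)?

Extent of reaction ξ = 0.888 × 1290 = 1145.5 mol/h
Reaction term: ξ·ΔH°_rxn = 1145.5 × 50.1 = 57391 kJ/h
Sensible, feed 39.8→25 °C: -3952 kJ/h
Outlet flows (mol/h): A 144.48, B 1145.5, H₂O 1145.5
Sensible, products 25→206 °C: 40868 kJ/h
Q = ΔH = 94307 kJ/h = 26.196 kW
Heat supplied = 26.196 kJ/s

Q_in = 26.2 kJ/s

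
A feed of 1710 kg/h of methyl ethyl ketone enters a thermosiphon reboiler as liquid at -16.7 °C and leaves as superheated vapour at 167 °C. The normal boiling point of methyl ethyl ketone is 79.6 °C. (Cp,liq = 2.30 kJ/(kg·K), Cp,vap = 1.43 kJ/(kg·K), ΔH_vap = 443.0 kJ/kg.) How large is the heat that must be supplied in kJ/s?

Q = 375 kJ/s

liquid -16.7→79.6 °C: 221.49 kJ/kg
vaporisation at 79.6 °C: 443 kJ/kg
vapour 79.6→167 °C: 124.98 kJ/kg
Δh = 221.49 + 443 + 124.98 = 789.47 kJ/kg
Q = ṁ·Δh = 1710 kg/h × 789.47 kJ/kg = 1.35e+06 kJ/h
|Q| = 375 kW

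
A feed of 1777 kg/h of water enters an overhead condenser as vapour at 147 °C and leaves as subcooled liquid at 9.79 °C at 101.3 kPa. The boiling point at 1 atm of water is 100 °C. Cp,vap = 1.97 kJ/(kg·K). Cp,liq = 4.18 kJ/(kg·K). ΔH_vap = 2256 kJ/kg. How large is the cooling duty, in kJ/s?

Q_c = 1350 kJ/s

vapour 147→100 °C: -92.59 kJ/kg
condensation at 100 °C: -2256 kJ/kg
liquid 100→9.79 °C: -377.08 kJ/kg
Δh = -92.59 + -2256 + -377.08 = -2725.7 kJ/kg
Q = ṁ·Δh = 1777 kg/h × -2725.7 kJ/kg = -4.8435e+06 kJ/h
|Q| = 1345.4 kW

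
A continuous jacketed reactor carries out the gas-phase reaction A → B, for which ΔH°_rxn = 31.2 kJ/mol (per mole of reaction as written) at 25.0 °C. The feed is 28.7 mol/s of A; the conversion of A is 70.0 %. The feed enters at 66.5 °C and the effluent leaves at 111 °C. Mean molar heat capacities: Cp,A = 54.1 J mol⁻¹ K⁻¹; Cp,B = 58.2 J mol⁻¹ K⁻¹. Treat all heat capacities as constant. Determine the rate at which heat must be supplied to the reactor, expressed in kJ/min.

Extent of reaction ξ = 0.700 × 28.7 = 20.09 mol/s
Reaction term: ξ·ΔH°_rxn = 20.09 × 31.2 = 626.81 kJ/s
Sensible, feed 66.5→25 °C: -64.436 kJ/s
Outlet flows (mol/s): A 8.61, B 20.09
Sensible, products 25→111 °C: 140.61 kJ/s
Q = ΔH = 702.99 kJ/s = 702.99 kW
Heat supplied = 42179 kJ/min

Q_in = 42200 kJ/min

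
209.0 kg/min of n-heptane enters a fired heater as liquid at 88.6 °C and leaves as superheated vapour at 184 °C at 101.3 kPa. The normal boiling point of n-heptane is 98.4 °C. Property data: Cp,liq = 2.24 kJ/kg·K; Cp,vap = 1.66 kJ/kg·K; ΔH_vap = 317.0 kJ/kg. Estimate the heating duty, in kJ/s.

liquid 88.6→98.4 °C: 21.952 kJ/kg
vaporisation at 98.4 °C: 317 kJ/kg
vapour 98.4→184 °C: 142.1 kJ/kg
Δh = 21.952 + 317 + 142.1 = 481.05 kJ/kg
Q = ṁ·Δh = 209.0 kg/min × 481.05 kJ/kg = 100540 kJ/min
|Q| = 1675.7 kW

Q = 1680 kJ/s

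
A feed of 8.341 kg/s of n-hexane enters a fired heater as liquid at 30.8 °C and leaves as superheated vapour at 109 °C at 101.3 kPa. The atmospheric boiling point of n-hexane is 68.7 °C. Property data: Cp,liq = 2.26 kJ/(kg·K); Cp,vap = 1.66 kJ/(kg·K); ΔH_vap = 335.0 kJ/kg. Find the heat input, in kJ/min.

Q = 244000 kJ/min

liquid 30.8→68.7 °C: 85.654 kJ/kg
vaporisation at 68.7 °C: 335 kJ/kg
vapour 68.7→109 °C: 66.898 kJ/kg
Δh = 85.654 + 335 + 66.898 = 487.55 kJ/kg
Q = ṁ·Δh = 8.341 kg/s × 487.55 kJ/kg = 4066.7 kJ/s
|Q| = 4066.7 kW = 244000 kJ/min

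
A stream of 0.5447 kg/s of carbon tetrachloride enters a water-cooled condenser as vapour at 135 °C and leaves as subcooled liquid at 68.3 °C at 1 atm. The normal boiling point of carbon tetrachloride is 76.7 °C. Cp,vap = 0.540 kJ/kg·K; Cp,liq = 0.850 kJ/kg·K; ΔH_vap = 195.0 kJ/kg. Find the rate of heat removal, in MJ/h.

Q_c = 458 MJ/h

vapour 135→76.7 °C: -31.482 kJ/kg
condensation at 76.7 °C: -195 kJ/kg
liquid 76.7→68.3 °C: -7.14 kJ/kg
Δh = -31.482 + -195 + -7.14 = -233.62 kJ/kg
Q = ṁ·Δh = 0.5447 kg/s × -233.62 kJ/kg = -127.25 kJ/s
|Q| = 127.25 kW = 458.11 MJ/h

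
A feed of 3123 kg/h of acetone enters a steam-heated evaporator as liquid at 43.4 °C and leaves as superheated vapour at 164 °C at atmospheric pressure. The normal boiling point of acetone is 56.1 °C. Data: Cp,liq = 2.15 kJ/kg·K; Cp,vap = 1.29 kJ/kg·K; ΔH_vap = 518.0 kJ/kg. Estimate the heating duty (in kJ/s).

Q = 594 kJ/s

liquid 43.4→56.1 °C: 27.305 kJ/kg
vaporisation at 56.1 °C: 518 kJ/kg
vapour 56.1→164 °C: 139.19 kJ/kg
Δh = 27.305 + 518 + 139.19 = 684.5 kJ/kg
Q = ṁ·Δh = 3123 kg/h × 684.5 kJ/kg = 2.1377e+06 kJ/h
|Q| = 593.8 kW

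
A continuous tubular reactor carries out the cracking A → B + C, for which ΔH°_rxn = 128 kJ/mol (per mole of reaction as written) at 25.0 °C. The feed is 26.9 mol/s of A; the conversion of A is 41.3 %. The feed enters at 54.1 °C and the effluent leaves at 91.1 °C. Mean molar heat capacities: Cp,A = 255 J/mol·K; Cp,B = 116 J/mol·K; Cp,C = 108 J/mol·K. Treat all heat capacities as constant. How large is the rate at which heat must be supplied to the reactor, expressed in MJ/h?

Q_in = 5950 MJ/h

Extent of reaction ξ = 0.413 × 26.9 = 11.11 mol/s
Reaction term: ξ·ΔH°_rxn = 11.11 × 128 = 1422 kJ/s
Sensible, feed 54.1→25 °C: -199.61 kJ/s
Outlet flows (mol/s): A 15.79, B 11.11, C 11.11
Sensible, products 25→91.1 °C: 430.65 kJ/s
Q = ΔH = 1653.1 kJ/s = 1653.1 kW
Heat supplied = 5951.1 MJ/h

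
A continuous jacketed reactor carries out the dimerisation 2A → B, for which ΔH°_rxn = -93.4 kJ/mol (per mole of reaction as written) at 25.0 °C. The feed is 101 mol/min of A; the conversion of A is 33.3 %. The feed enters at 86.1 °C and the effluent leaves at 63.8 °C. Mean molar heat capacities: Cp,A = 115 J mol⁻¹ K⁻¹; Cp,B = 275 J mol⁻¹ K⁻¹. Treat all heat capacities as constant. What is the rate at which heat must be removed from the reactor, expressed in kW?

Extent of reaction ξ = 0.333 × 101 / 2 = 16.817 mol/min
Reaction term: ξ·ΔH°_rxn = 16.817 × -93.4 = -1570.7 kJ/min
Sensible, feed 86.1→25 °C: -709.68 kJ/min
Outlet flows (mol/min): A 67.367, B 16.817
Sensible, products 25→63.8 °C: 480.02 kJ/min
Q = ΔH = -1800.3 kJ/min = -30.005 kW
Heat removed = 30.005 kW

Q_out = 30.0 kW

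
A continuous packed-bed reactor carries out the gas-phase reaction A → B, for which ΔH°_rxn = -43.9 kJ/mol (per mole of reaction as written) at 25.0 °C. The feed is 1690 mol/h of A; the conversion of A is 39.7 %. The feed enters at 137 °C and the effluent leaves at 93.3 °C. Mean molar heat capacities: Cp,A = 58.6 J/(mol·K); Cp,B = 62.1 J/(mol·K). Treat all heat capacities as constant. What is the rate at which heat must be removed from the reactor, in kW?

Extent of reaction ξ = 0.397 × 1690 = 670.93 mol/h
Reaction term: ξ·ΔH°_rxn = 670.93 × -43.9 = -29454 kJ/h
Sensible, feed 137→25 °C: -11092 kJ/h
Outlet flows (mol/h): A 1019.1, B 670.93
Sensible, products 25→93.3 °C: 6924.4 kJ/h
Q = ΔH = -33621 kJ/h = -9.3392 kW
Heat removed = 9.3392 kW

Q_out = 9.34 kW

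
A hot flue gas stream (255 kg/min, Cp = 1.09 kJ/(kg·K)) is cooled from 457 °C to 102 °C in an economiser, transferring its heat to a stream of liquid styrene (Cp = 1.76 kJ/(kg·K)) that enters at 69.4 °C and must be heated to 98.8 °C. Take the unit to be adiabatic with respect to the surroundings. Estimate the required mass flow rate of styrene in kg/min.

Heat released by hot stream: Q = 255 × 1.09 × (457 − 102) = 98672 kJ/min
Energy balance on cold side (adiabatic exchanger): Q = ṁ_c·Cp_c·(T_c,out − T_c,in)
ṁ_c = 98672 / [1.76 × (98.8 − 69.4)] = 1906.9 kg/min

ṁ_c = 1910 kg/min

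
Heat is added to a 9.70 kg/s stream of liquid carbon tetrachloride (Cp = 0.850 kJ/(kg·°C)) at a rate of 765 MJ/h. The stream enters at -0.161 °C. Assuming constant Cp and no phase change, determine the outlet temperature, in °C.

T_out = 25.6 °C

Q = 765 MJ/h = 212.5 kJ/s
ΔT = Q/(ṁ·Cp) = 212.5/(9.70×0.850) = 25.773 K
T_out = -0.161 + 25.773 = 25.612 °C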